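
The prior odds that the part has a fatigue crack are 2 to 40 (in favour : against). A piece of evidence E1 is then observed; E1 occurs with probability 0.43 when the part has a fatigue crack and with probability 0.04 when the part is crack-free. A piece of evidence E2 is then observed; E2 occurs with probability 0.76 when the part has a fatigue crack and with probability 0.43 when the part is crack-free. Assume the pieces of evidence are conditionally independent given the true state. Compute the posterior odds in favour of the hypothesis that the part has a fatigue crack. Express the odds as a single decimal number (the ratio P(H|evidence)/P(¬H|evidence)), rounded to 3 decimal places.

Prior odds = 2/40 = 0.050000. In log-odds, ln(0.050000) = -2.9957.
Add log likelihood ratios: ln(10.750) + ln(1.7674) = 2.9444.
Posterior log-odds = -0.051293, so posterior odds = exp(-0.051293) = 0.95000.

Posterior odds ≈ 0.950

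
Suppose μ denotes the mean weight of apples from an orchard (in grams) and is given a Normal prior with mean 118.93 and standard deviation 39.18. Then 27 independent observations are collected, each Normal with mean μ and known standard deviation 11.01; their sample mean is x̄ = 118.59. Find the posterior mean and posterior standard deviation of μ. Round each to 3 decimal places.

With known σ, the Normal prior is conjugate. Weight on the data is w = (n/σ²)/(n/σ² + 1/τ₀²) = 0.222735/(0.222735+0.00065144) = 0.99708.
Posterior mean = w·x̄ + (1−w)·μ₀ = 0.99708·118.59 + 0.0029162·118.93 = 118.591. Posterior variance = 1/(0.222735+0.00065144) = 4.47654, so SD = 2.116.

Posterior mean ≈ 118.591; posterior SD ≈ 2.116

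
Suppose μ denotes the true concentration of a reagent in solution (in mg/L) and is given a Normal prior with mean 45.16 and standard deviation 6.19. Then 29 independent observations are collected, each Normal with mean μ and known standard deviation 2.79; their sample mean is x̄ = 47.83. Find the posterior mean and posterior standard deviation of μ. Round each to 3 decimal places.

With known σ, the Normal prior is conjugate. Weight on the data is w = (n/σ²)/(n/σ² + 1/τ₀²) = 3.72554/(3.72554+0.0260987) = 0.99304.
Posterior mean = w·x̄ + (1−w)·μ₀ = 0.99304·47.83 + 0.0069566·45.16 = 47.811. Posterior variance = 1/(3.72554+0.0260987) = 0.266550, so SD = 0.516.

Posterior mean ≈ 47.811; posterior SD ≈ 0.516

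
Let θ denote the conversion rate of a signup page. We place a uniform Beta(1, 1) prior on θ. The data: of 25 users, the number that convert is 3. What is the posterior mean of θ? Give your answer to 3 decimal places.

Posterior mean ≈ 0.148

Observing 3 successes and 22 failures updates Beta(1, 1) by adding the success and failure counts to the two shape parameters: α = 1+3 = 4, β = 1+22 = 23.
Posterior mean = α/(α+β) = 4/27 = 0.148.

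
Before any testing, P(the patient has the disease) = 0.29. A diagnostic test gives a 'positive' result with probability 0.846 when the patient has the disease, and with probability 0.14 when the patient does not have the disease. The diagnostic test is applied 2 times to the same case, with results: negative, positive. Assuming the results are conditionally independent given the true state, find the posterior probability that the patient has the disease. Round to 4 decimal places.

With H the event that the patient has the disease, the joint likelihood of the observed sequence is P(data|H) = 0.154·0.846 = 0.13028 and P(data|¬H) = 0.86·0.14 = 0.12040.
Bayes: P(H|data) = 0.29·0.13028 / (0.29·0.13028 + 0.71·0.12040) = 0.037782/0.12327 = 0.3065.

Posterior P(H) ≈ 0.3065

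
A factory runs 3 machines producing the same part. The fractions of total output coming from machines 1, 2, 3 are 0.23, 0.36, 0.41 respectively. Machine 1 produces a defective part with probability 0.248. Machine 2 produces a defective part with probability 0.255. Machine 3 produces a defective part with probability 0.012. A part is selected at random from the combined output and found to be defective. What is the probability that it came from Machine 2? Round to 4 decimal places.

Tabulate prior·likelihood by source: [1] prior 0.23, lik 0.248, product 0.05704; [2] prior 0.36, lik 0.255, product 0.09180; [3] prior 0.41, lik 0.012, product 0.004920.
Normalizing constant = 0.15376; the posterior for Machine 2 is its product over the sum, 0.09180/0.15376 = 0.5970.

Posterior probability ≈ 0.5970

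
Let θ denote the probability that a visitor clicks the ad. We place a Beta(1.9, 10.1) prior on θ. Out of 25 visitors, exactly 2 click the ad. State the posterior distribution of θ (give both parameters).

Posterior: Beta(3.9, 33.1)

Observing 2 successes and 23 failures updates Beta(1.9, 10.1) by adding the success and failure counts to the two shape parameters: α = 1.9+2 = 3.9, β = 10.1+23 = 33.1.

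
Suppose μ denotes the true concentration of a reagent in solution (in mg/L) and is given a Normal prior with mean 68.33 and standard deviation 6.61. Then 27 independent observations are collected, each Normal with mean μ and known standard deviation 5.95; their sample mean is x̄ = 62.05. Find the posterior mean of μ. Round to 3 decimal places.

With known σ, the Normal prior is conjugate. Weight on the data is w = (n/σ²)/(n/σ² + 1/τ₀²) = 0.762658/(0.762658+0.0228874) = 0.97086.
Posterior mean = w·x̄ + (1−w)·μ₀ = 0.97086·62.05 + 0.029136·68.33 = 62.233.

Posterior mean ≈ 62.233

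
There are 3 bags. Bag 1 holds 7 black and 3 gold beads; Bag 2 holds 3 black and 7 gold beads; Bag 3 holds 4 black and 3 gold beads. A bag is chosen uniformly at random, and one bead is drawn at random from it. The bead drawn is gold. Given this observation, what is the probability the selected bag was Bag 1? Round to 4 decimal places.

Tabulate prior·likelihood by source: [1] prior 0.333333, lik 0.3, product 0.1000; [2] prior 0.333333, lik 0.7, product 0.2333; [3] prior 0.333333, lik 0.4286, product 0.1429.
Normalizing constant = 0.47619; the posterior for Bag 1 is its product over the sum, 0.1000/0.47619 = 0.2100.

Posterior probability ≈ 0.2100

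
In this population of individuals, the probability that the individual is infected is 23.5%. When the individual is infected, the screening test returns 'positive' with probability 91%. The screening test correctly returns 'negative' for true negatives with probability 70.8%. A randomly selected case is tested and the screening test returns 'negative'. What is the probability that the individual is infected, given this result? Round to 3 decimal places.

P(H | E) ≈ 0.038

Let H be the event that the individual is infected. P(H) = 0.235, so P(¬H) = 0.765. With E the 'negative' result, P(E|H) = 0.09 and P(E|¬H) = 0.708.
P(E) = 0.09·0.235 + 0.708·0.765 = 0.021150 + 0.54162 = 0.56277.
By Bayes' theorem, P(H|E) = 0.021150 / 0.56277 = 0.038.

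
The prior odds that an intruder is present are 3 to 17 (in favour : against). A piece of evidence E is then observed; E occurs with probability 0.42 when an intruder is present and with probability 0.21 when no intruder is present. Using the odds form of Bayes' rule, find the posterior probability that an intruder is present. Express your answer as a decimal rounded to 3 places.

Posterior probability ≈ 0.261

Prior odds = 3/17 = 0.17647. In log-odds, ln(0.17647) = -1.7346.
Add log likelihood ratio: ln(2.0000) = 0.69315.
Posterior log-odds = -1.0415, so posterior odds = exp(-1.0415) = 0.35294. Converting, P(H|E) = 0.35294/1.3529 = 0.261.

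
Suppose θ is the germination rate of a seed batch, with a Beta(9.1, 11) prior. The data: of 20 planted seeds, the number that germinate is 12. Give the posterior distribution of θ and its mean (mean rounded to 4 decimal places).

Posterior: Beta(21.1, 19); mean ≈ 0.5262

The binomial likelihood is conjugate to the Beta prior: with 12 successes and 8 failures, the posterior is Beta(9.1+12, 11+8) = Beta(21.1, 19).
E[θ | data] = 21.1/(21.1+19) = 0.5262.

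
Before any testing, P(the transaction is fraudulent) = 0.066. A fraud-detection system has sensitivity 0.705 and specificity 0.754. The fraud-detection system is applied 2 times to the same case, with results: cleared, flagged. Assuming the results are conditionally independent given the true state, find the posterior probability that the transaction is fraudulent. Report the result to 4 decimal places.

Posterior P(H) ≈ 0.0734

With H the event that the transaction is fraudulent, the joint likelihood of the observed sequence is P(data|H) = 0.295·0.705 = 0.20797 and P(data|¬H) = 0.754·0.246 = 0.18548.
Bayes: P(H|data) = 0.066·0.20797 / (0.066·0.20797 + 0.934·0.18548) = 0.013726/0.18697 = 0.0734.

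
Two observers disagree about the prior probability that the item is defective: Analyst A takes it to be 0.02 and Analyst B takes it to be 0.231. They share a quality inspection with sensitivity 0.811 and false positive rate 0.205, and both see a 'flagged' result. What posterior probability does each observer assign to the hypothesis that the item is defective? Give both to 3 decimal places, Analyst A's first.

Analyst A: 0.075; Analyst B: 0.543

P('+'|H) = 0.811, P('+'|¬H) = 0.205.
Analyst A: numerator 0.811·0.02 = 0.016220; evidence = 0.016220+0.205·0.98 = 0.21712; posterior = 0.075.
Analyst B: numerator 0.811·0.231 = 0.18734; evidence = 0.18734+0.205·0.769 = 0.34499; posterior = 0.543.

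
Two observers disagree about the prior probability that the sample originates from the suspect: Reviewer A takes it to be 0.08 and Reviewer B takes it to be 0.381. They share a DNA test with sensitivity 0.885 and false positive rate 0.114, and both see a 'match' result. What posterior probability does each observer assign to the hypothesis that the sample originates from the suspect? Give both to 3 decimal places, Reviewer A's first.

Reviewer A: 0.403; Reviewer B: 0.827

P('+'|H) = 0.885, P('+'|¬H) = 0.114.
Reviewer A: numerator 0.885·0.08 = 0.070800; evidence = 0.070800+0.114·0.92 = 0.17568; posterior = 0.403.
Reviewer B: numerator 0.885·0.381 = 0.33719; evidence = 0.33719+0.114·0.619 = 0.40775; posterior = 0.827.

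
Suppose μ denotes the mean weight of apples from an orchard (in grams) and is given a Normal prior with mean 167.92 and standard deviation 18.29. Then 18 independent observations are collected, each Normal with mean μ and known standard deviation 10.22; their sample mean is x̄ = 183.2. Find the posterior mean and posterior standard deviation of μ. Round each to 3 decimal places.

Posterior mean ≈ 182.939; posterior SD ≈ 2.388

Prior precision 1/τ₀² = 1/18.29² = 0.00298932; data precision n/σ² = 18/10.22² = 0.172334.
Posterior precision = 0.00298932 + 0.172334 = 0.175323, giving posterior SD = 1/√0.175323 = 2.388.
Posterior mean = (0.00298932·167.92 + 0.172334·183.2) / 0.175323 = 182.939.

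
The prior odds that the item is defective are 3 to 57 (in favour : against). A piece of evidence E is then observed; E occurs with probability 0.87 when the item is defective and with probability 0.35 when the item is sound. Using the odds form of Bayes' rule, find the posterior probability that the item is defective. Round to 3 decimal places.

Prior odds = 3/57 = 0.052632. In log-odds, ln(0.052632) = -2.9444.
Add log likelihood ratio: ln(2.4857) = 0.91056.
Posterior log-odds = -2.0339, so posterior odds = exp(-2.0339) = 0.13083. Converting, P(H|E) = 0.13083/1.1308 = 0.116.

Posterior probability ≈ 0.116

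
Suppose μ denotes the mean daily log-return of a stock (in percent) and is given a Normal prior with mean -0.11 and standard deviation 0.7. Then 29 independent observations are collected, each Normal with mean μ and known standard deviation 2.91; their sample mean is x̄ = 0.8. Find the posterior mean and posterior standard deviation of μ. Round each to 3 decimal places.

Posterior mean ≈ 0.460; posterior SD ≈ 0.428

With known σ, the Normal prior is conjugate. Weight on the data is w = (n/σ²)/(n/σ² + 1/τ₀²) = 3.42462/(3.42462+2.04082) = 0.62660.
Posterior mean = w·x̄ + (1−w)·μ₀ = 0.62660·0.8 + 0.37340·-0.11 = 0.460. Posterior variance = 1/(3.42462+2.04082) = 0.182968, so SD = 0.428.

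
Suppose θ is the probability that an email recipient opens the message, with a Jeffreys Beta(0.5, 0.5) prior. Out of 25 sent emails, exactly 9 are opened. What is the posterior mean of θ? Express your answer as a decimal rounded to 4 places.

Posterior mean ≈ 0.3654

Observing 9 successes and 16 failures updates Beta(0.5, 0.5) by adding the success and failure counts to the two shape parameters: α = 0.5+9 = 9.5, β = 0.5+16 = 16.5.
E[θ | data] = 9.5/(9.5+16.5) = 0.3654.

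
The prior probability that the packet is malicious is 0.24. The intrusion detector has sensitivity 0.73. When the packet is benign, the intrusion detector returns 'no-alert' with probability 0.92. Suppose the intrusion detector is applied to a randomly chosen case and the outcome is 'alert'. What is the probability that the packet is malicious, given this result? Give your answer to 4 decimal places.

P(H | E) ≈ 0.7424

Let H be the event that the packet is malicious. P(H) = 0.24, so P(¬H) = 0.76. With E the 'alert' result, P(E|H) = 0.73 and P(E|¬H) = 0.08.
P(E) = 0.73·0.24 + 0.08·0.76 = 0.17520 + 0.060800 = 0.23600.
By Bayes' theorem, P(H|E) = 0.17520 / 0.23600 = 0.7424.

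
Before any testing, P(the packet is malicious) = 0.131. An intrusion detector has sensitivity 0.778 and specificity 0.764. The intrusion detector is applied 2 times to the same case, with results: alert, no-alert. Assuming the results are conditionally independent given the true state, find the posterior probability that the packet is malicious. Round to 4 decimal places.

Posterior P(H) ≈ 0.1262

Let H be the event that the packet is malicious; start with P(H) = 0.131. P('alert'|H) = 0.778, P('alert'|¬H) = 0.236.
Update on result 1 ('alert'): P(H) ← 0.778·0.1310 / (0.778·0.1310 + 0.236·0.8690) = 0.10192/0.30700 = 0.3320.
Update on result 2 ('no-alert'): P(H) ← 0.222·0.3320 / (0.222·0.3320 + 0.764·0.6680) = 0.073699/0.58407 = 0.1262.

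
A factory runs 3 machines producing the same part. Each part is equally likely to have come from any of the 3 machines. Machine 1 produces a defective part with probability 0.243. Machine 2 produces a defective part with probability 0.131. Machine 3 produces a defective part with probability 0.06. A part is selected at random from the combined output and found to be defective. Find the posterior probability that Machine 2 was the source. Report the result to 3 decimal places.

Posterior probability ≈ 0.302

P(defective|M1) = 0.243; P(defective|M2) = 0.131; P(defective|M3) = 0.06.
Prior × likelihood for each source: 0.333333·0.243=0.08100, 0.333333·0.131=0.04367, 0.333333·0.06=0.02000. Summing gives P(defective) = 0.14467.
P(Machine 2 | defective) = 0.04367 / 0.14467 = 0.302.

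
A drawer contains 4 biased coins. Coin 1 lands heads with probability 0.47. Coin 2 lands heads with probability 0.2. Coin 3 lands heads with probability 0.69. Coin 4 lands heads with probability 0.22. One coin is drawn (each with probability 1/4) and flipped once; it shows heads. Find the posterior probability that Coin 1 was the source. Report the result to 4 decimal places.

Posterior probability ≈ 0.2975

Tabulate prior·likelihood by source: [1] prior 0.25, lik 0.47, product 0.1175; [2] prior 0.25, lik 0.2, product 0.05000; [3] prior 0.25, lik 0.69, product 0.1725; [4] prior 0.25, lik 0.22, product 0.05500.
Normalizing constant = 0.39500; the posterior for Coin 1 is its product over the sum, 0.1175/0.39500 = 0.2975.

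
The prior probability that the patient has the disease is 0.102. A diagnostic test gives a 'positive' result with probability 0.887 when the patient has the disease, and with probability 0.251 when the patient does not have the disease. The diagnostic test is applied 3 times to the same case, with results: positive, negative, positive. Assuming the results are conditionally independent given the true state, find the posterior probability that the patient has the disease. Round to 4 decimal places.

Posterior P(H) ≈ 0.1763

Let H be the event that the patient has the disease; start with P(H) = 0.102. P('positive'|H) = 0.887, P('positive'|¬H) = 0.251.
Update on result 1 ('positive'): P(H) ← 0.887·0.1020 / (0.887·0.1020 + 0.251·0.8980) = 0.090474/0.31587 = 0.2864.
Update on result 2 ('negative'): P(H) ← 0.113·0.2864 / (0.113·0.2864 + 0.749·0.7136) = 0.032366/0.56683 = 0.0571.
Update on result 3 ('positive'): P(H) ← 0.887·0.0571 / (0.887·0.0571 + 0.251·0.9429) = 0.050648/0.28732 = 0.1763.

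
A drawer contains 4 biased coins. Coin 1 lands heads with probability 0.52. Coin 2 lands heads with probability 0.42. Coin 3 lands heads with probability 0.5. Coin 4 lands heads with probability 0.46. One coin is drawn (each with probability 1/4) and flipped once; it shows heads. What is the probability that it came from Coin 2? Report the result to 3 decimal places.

Posterior probability ≈ 0.221

Tabulate prior·likelihood by source: [1] prior 0.25, lik 0.52, product 0.1300; [2] prior 0.25, lik 0.42, product 0.1050; [3] prior 0.25, lik 0.5, product 0.1250; [4] prior 0.25, lik 0.46, product 0.1150.
Normalizing constant = 0.47500; the posterior for Coin 2 is its product over the sum, 0.1050/0.47500 = 0.221.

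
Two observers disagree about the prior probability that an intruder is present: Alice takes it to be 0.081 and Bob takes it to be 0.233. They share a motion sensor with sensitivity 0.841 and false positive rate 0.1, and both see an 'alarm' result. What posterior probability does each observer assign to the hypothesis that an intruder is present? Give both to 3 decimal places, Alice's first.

Alice: 0.426; Bob: 0.719

The likelihood ratio for an 'alarm' result is 0.841/0.1 = 8.4100.
Alice: prior odds 0.081/0.919 = 0.088139; posterior odds 0.74125; posterior probability 0.426.
Bob: prior odds 0.233/0.767 = 0.30378; posterior odds 2.5548; posterior probability 0.719.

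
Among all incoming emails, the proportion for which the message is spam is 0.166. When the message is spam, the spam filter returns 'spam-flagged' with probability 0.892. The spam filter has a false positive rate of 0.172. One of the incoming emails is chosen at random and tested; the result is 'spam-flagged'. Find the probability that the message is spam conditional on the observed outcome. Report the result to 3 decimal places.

P(H | E) ≈ 0.508

Write H for 'the message is spam'. Prior odds H:¬H = 0.166/0.834 = 0.19904. For the 'spam-flagged' outcome, the likelihood ratio is 0.892/0.172 = 5.1860.
Posterior odds = 0.19904 × 5.1860 = 1.0322, so P(H|E) = 1.0322/(1+1.0322) = 0.508.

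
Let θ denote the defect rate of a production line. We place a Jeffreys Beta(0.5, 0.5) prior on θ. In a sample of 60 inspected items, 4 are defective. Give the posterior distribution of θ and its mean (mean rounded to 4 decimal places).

Posterior: Beta(4.5, 56.5); mean ≈ 0.0738

The binomial likelihood is conjugate to the Beta prior: with 4 successes and 56 failures, the posterior is Beta(0.5+4, 0.5+56) = Beta(4.5, 56.5).
E[θ | data] = 4.5/(4.5+56.5) = 0.0738.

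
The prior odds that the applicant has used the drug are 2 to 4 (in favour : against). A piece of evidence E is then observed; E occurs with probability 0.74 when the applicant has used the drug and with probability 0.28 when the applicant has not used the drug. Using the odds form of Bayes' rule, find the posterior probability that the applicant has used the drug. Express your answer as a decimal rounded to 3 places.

Prior odds = 2/4 = 0.50000. In log-odds, ln(0.50000) = -0.69315.
Add log likelihood ratio: ln(2.6429) = 0.97186.
Posterior log-odds = 0.27871, so posterior odds = exp(0.27871) = 1.3214. Converting, P(H|E) = 1.3214/2.3214 = 0.569.

Posterior probability ≈ 0.569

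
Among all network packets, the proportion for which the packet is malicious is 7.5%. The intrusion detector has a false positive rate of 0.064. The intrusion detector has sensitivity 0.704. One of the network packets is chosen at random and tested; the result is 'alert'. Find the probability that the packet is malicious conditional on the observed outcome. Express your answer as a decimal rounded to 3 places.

Let H be the event that the packet is malicious. P(H) = 0.075, so P(¬H) = 0.925. With E the 'alert' result, P(E|H) = 0.704 and P(E|¬H) = 0.064.
P(E) = 0.704·0.075 + 0.064·0.925 = 0.052800 + 0.059200 = 0.11200.
By Bayes' theorem, P(H|E) = 0.052800 / 0.11200 = 0.471.

P(H | E) ≈ 0.471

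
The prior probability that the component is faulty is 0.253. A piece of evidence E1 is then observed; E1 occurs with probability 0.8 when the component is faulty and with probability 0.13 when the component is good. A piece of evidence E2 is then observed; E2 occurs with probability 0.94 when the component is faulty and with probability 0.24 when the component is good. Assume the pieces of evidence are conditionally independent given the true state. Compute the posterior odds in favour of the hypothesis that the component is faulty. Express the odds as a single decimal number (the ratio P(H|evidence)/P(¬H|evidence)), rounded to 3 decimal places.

Posterior odds ≈ 8.163

Prior odds = 0.253/(1−0.253) = 0.33869. In log-odds, ln(0.33869) = -1.0827.
Add log likelihood ratios: ln(6.1538) + ln(3.9167) = 3.1823.
Posterior log-odds = 2.0996, so posterior odds = exp(2.0996) = 8.1633.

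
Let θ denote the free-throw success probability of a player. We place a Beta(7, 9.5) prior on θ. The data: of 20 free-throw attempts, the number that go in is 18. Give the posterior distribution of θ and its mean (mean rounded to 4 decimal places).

Posterior: Beta(25, 11.5); mean ≈ 0.6849

Observing 18 successes and 2 failures updates Beta(7, 9.5) by adding the success and failure counts to the two shape parameters: α = 7+18 = 25, β = 9.5+2 = 11.5.
Posterior mean = α/(α+β) = 25/36.5 = 0.6849.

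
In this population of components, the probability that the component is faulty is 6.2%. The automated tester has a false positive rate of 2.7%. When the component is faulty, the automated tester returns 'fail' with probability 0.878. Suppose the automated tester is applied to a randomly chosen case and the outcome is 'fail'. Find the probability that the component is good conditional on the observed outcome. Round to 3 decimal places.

P(¬H | E) ≈ 0.318

Let H be the event that the component is faulty. P(H) = 0.062, so P(¬H) = 0.938. With E the 'fail' result, P(E|H) = 0.878 and P(E|¬H) = 0.027.
P(E) = 0.878·0.062 + 0.027·0.938 = 0.054436 + 0.025326 = 0.079762.
By Bayes' theorem, P(H|E) = 0.054436 / 0.079762 = 0.682. Hence P(¬H|E) = 1 − 0.682 = 0.318.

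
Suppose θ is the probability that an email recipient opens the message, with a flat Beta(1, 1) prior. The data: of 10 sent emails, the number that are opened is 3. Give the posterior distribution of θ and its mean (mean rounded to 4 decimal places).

The binomial likelihood is conjugate to the Beta prior: with 3 successes and 7 failures, the posterior is Beta(1+3, 1+7) = Beta(4, 8).
Posterior mean = α/(α+β) = 4/12 = 0.3333.

Posterior: Beta(4, 8); mean ≈ 0.3333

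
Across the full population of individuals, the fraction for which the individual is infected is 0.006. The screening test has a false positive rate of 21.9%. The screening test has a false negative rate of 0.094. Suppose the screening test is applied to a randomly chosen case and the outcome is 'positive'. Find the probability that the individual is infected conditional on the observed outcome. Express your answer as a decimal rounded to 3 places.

Write H for 'the individual is infected'. Prior odds H:¬H = 0.006/0.994 = 0.0060362. For the 'positive' outcome, the likelihood ratio is 0.906/0.219 = 4.1370.
Posterior odds = 0.0060362 × 4.1370 = 0.024972, so P(H|E) = 0.024972/(1+0.024972) = 0.024.

P(H | E) ≈ 0.024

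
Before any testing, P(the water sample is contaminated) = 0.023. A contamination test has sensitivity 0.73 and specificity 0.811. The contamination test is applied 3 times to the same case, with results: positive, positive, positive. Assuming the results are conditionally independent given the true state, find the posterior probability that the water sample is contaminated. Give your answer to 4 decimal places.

Posterior P(H) ≈ 0.5756

With H the event that the water sample is contaminated, the joint likelihood of the observed sequence is P(data|H) = 0.73·0.73·0.73 = 0.38902 and P(data|¬H) = 0.189·0.189·0.189 = 0.0067513.
Bayes: P(H|data) = 0.023·0.38902 / (0.023·0.38902 + 0.977·0.0067513) = 0.0089474/0.015543 = 0.5756.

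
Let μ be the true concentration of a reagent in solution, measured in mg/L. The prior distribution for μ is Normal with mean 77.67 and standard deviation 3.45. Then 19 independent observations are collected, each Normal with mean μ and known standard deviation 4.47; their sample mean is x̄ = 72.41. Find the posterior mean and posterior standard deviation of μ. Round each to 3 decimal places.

Prior precision 1/τ₀² = 1/3.45² = 0.0840160; data precision n/σ² = 19/4.47² = 0.950908.
Posterior precision = 0.0840160 + 0.950908 = 1.03492, giving posterior SD = 1/√1.03492 = 0.983.
Posterior mean = (0.0840160·77.67 + 0.950908·72.41) / 1.03492 = 72.837.

Posterior mean ≈ 72.837; posterior SD ≈ 0.983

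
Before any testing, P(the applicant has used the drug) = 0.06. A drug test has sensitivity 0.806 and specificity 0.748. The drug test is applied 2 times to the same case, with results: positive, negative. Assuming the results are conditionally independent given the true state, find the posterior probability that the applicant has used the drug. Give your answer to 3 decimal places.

Posterior P(H) ≈ 0.050

With H the event that the applicant has used the drug, the joint likelihood of the observed sequence is P(data|H) = 0.806·0.194 = 0.15636 and P(data|¬H) = 0.252·0.748 = 0.18850.
Bayes: P(H|data) = 0.06·0.15636 / (0.06·0.15636 + 0.94·0.18850) = 0.0093818/0.18657 = 0.0503.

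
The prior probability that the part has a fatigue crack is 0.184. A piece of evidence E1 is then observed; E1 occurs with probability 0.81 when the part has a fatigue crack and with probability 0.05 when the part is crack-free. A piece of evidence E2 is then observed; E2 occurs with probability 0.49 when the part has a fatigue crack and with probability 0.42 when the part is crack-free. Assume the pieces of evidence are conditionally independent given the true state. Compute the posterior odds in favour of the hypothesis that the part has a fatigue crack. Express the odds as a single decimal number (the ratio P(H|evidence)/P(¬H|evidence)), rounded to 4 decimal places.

Prior odds = 0.184/(1−0.184) = 0.22549. In log-odds, ln(0.22549) = -1.4895.
Add log likelihood ratios: ln(16.200) + ln(1.1667) = 2.9392.
Posterior log-odds = 1.4497, so posterior odds = exp(1.4497) = 4.2618.

Posterior odds ≈ 4.2618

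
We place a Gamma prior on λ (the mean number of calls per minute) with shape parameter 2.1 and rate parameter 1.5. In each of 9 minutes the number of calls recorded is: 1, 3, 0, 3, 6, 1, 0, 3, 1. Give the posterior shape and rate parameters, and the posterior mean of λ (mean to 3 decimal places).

Posterior: Gamma(shape=20.1, rate=10.5); mean ≈ 1.914

Total count ∑xᵢ = 18 over n = 9 minutes.
Gamma is conjugate to the Poisson likelihood: posterior is Gamma(shape = 2.1+18 = 20.1, rate = 1.5+9 = 10.5).
E[λ | data] = 20.1/10.5 = 1.914.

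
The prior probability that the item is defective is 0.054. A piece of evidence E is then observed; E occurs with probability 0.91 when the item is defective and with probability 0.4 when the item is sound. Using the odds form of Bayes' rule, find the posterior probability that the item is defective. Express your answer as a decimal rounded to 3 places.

Prior odds = 0.054/(1−0.054) = 0.057082.
Likelihood ratio for E = 0.91/0.4 = 2.2750.
Posterior odds = prior odds × LR = 0.12986.
Posterior probability = odds/(1+odds) = 0.12986/1.1299 = 0.115.

Posterior probability ≈ 0.115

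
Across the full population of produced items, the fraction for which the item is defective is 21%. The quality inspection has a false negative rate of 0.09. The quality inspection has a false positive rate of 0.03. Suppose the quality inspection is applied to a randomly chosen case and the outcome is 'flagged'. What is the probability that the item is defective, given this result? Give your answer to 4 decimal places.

Write H for 'the item is defective'. Prior odds H:¬H = 0.21/0.79 = 0.26582. For the 'flagged' outcome, the likelihood ratio is 0.91/0.03 = 30.333.
Posterior odds = 0.26582 × 30.333 = 8.0633, so P(H|E) = 8.0633/(1+8.0633) = 0.8897.

P(H | E) ≈ 0.8897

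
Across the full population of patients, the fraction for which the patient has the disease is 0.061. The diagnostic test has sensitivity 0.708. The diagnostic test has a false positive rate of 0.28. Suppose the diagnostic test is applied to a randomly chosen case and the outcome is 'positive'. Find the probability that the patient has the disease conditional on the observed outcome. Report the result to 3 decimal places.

P(H | E) ≈ 0.141

Let H be the event that the patient has the disease. P(H) = 0.061, so P(¬H) = 0.939. With E the 'positive' result, P(E|H) = 0.708 and P(E|¬H) = 0.28.
P(E) = 0.708·0.061 + 0.28·0.939 = 0.043188 + 0.26292 = 0.30611.
By Bayes' theorem, P(H|E) = 0.043188 / 0.30611 = 0.141.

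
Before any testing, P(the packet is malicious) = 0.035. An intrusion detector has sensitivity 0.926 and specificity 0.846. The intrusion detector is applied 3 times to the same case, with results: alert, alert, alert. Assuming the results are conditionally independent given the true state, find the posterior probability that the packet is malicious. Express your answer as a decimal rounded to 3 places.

Posterior P(H) ≈ 0.887

Let H be the event that the packet is malicious; start with P(H) = 0.035. P('alert'|H) = 0.926, P('alert'|¬H) = 0.154.
Update on result 1 ('alert'): P(H) ← 0.926·0.0350 / (0.926·0.0350 + 0.154·0.9650) = 0.032410/0.18102 = 0.1790.
Update on result 2 ('alert'): P(H) ← 0.926·0.1790 / (0.926·0.1790 + 0.154·0.8210) = 0.16579/0.29222 = 0.5674.
Update on result 3 ('alert'): P(H) ← 0.926·0.5674 / (0.926·0.5674 + 0.154·0.4326) = 0.52537/0.59200 = 0.8875.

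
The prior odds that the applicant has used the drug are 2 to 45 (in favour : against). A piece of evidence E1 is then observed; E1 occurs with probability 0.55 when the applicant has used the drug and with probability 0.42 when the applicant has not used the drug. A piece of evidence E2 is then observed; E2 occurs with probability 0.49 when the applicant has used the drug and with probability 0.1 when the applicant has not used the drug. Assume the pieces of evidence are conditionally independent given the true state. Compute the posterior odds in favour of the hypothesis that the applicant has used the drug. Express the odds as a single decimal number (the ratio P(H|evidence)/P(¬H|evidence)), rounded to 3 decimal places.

Posterior odds ≈ 0.285

Prior odds = 2/45 = 0.044444.
Likelihood ratio for E1 = 0.55/0.42 = 1.3095.
Likelihood ratio for E2 = 0.49/0.1 = 4.9000.
Posterior odds = prior odds × LR₁ × LR₂ = 0.28519.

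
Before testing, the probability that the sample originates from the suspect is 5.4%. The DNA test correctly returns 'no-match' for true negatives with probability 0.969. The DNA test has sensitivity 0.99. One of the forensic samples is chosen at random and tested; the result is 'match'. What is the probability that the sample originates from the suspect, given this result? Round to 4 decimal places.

P(H | E) ≈ 0.6458

Let H be the event that the sample originates from the suspect. P(H) = 0.054, so P(¬H) = 0.946. With E the 'match' result, P(E|H) = 0.99 and P(E|¬H) = 0.031.
P(E) = 0.99·0.054 + 0.031·0.946 = 0.053460 + 0.029326 = 0.082786.
By Bayes' theorem, P(H|E) = 0.053460 / 0.082786 = 0.6458.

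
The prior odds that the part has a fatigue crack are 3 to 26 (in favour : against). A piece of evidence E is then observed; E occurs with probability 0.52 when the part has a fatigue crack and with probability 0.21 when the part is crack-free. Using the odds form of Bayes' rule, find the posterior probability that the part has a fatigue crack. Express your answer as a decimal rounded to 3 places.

Prior odds = 3/26 = 0.11538. In log-odds, ln(0.11538) = -2.1595.
Add log likelihood ratio: ln(2.4762) = 0.90672.
Posterior log-odds = -1.2528, so posterior odds = exp(-1.2528) = 0.28571. Converting, P(H|E) = 0.28571/1.2857 = 0.222.

Posterior probability ≈ 0.222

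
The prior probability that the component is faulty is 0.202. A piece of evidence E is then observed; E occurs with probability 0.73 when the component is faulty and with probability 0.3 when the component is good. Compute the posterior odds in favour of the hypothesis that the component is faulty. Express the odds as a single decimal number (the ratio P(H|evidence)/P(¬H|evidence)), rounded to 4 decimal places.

Prior odds = 0.202/(1−0.202) = 0.25313.
Likelihood ratio for E = 0.73/0.3 = 2.4333.
Posterior odds = prior odds × LR = 0.61596.

Posterior odds ≈ 0.6160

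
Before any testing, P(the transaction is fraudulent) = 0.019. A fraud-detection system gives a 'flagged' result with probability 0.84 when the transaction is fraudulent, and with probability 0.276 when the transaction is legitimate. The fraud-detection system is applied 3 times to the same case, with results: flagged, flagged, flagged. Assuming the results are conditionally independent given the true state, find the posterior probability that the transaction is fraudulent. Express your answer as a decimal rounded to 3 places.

Posterior P(H) ≈ 0.353

Let H be the event that the transaction is fraudulent; start with P(H) = 0.019. P('flagged'|H) = 0.84, P('flagged'|¬H) = 0.276.
Update on result 1 ('flagged'): P(H) ← 0.84·0.0190 / (0.84·0.0190 + 0.276·0.9810) = 0.015960/0.28672 = 0.0557.
Update on result 2 ('flagged'): P(H) ← 0.84·0.0557 / (0.84·0.0557 + 0.276·0.9443) = 0.046758/0.30739 = 0.1521.
Update on result 3 ('flagged'): P(H) ← 0.84·0.1521 / (0.84·0.1521 + 0.276·0.8479) = 0.12777/0.36179 = 0.3532.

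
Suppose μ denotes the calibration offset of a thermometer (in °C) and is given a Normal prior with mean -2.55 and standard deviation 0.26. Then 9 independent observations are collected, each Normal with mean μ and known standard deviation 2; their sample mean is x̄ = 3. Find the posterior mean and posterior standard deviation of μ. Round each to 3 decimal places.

Posterior mean ≈ -1.817; posterior SD ≈ 0.242

Prior precision 1/τ₀² = 1/0.26² = 14.7929; data precision n/σ² = 9/2² = 2.25000.
Posterior precision = 14.7929 + 2.25000 = 17.0429, giving posterior SD = 1/√17.0429 = 0.242.
Posterior mean = (14.7929·-2.55 + 2.25000·3) / 17.0429 = -1.817.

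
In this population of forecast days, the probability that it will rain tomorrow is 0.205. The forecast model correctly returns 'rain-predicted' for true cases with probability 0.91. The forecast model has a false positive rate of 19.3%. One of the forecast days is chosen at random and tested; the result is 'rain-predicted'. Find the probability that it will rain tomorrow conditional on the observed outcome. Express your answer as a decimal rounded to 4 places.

Write H for 'it will rain tomorrow'. Prior odds H:¬H = 0.205/0.795 = 0.25786. For the 'rain-predicted' outcome, the likelihood ratio is 0.91/0.193 = 4.7150.
Posterior odds = 0.25786 × 4.7150 = 1.2158, so P(H|E) = 1.2158/(1+1.2158) = 0.5487.

P(H | E) ≈ 0.5487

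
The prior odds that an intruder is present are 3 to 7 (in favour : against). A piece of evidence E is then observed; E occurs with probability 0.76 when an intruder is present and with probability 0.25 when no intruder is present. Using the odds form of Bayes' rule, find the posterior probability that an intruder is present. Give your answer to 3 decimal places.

Posterior probability ≈ 0.566

Prior odds = 3/7 = 0.42857. In log-odds, ln(0.42857) = -0.84730.
Add log likelihood ratio: ln(3.0400) = 1.1119.
Posterior log-odds = 0.26456, so posterior odds = exp(0.26456) = 1.3029. Converting, P(H|E) = 1.3029/2.3029 = 0.566.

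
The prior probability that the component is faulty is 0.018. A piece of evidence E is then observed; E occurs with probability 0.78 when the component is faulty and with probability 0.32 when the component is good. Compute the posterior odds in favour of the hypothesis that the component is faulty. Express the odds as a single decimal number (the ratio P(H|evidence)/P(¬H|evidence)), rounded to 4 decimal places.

Posterior odds ≈ 0.0447

Prior odds = 0.018/(1−0.018) = 0.018330.
Likelihood ratio for E = 0.78/0.32 = 2.4375.
Posterior odds = prior odds × LR = 0.044679.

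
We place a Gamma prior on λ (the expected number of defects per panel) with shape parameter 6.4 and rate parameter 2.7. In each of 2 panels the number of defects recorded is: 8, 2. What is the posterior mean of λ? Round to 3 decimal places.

Total count ∑xᵢ = 10 over n = 2 panels.
Gamma is conjugate to the Poisson likelihood: posterior is Gamma(shape = 6.4+10 = 16.4, rate = 2.7+2 = 4.7).
E[λ | data] = 16.4/4.7 = 3.489.

Posterior mean ≈ 3.489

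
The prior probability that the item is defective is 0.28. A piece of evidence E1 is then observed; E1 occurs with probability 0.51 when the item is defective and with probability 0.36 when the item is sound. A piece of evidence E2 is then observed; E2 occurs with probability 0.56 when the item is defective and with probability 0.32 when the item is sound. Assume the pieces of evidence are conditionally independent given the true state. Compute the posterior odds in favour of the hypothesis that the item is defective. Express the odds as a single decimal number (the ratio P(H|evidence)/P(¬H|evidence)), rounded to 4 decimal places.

Posterior odds ≈ 0.9641

Prior odds = 0.28/(1−0.28) = 0.38889.
Likelihood ratio for E1 = 0.51/0.36 = 1.4167.
Likelihood ratio for E2 = 0.56/0.32 = 1.7500.
Posterior odds = prior odds × LR₁ × LR₂ = 0.96412.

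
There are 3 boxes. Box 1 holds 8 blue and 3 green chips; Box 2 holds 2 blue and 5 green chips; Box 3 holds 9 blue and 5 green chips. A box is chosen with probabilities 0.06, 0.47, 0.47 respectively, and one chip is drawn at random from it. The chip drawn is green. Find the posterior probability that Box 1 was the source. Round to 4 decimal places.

Posterior probability ≈ 0.0315

P(green|Box 1) = 0.2727; P(green|Box 2) = 0.7143; P(green|Box 3) = 0.3571.
Prior × likelihood for each source: 0.06·0.2727=0.01636, 0.47·0.7143=0.3357, 0.47·0.3571=0.1679. Summing gives P(green) = 0.51994.
P(Box 1 | green) = 0.01636 / 0.51994 = 0.0315.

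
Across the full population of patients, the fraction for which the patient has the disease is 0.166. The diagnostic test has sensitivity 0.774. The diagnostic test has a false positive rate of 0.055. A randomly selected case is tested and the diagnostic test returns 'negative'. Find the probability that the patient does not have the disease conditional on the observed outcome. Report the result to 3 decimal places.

Write H for 'the patient has the disease'. Prior odds H:¬H = 0.166/0.834 = 0.19904. For the 'negative' outcome, the likelihood ratio is 0.226/0.945 = 0.23915.
Posterior odds = 0.19904 × 0.23915 = 0.047601, so P(H|E) = 0.047601/(1+0.047601) = 0.045. Then P(¬H|E) = 1 − 0.045 = 0.955.

P(¬H | E) ≈ 0.955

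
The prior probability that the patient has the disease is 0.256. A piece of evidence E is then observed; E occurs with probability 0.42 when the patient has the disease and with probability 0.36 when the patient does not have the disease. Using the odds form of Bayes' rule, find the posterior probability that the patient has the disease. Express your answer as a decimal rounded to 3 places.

Prior odds = 0.256/(1−0.256) = 0.34409. In log-odds, ln(0.34409) = -1.0669.
Add log likelihood ratio: ln(1.1667) = 0.15415.
Posterior log-odds = -0.91271, so posterior odds = exp(-0.91271) = 0.40143. Converting, P(H|E) = 0.40143/1.4014 = 0.286.

Posterior probability ≈ 0.286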